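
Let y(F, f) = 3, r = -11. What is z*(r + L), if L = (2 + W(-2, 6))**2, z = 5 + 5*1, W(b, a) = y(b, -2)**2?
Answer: 1100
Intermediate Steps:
W(b, a) = 9 (W(b, a) = 3**2 = 9)
z = 10 (z = 5 + 5 = 10)
L = 121 (L = (2 + 9)**2 = 11**2 = 121)
z*(r + L) = 10*(-11 + 121) = 10*110 = 1100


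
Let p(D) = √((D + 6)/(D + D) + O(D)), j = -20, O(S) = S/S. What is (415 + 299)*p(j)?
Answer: 1071*√15/5 ≈ 829.59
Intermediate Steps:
O(S) = 1
p(D) = √(1 + (6 + D)/(2*D)) (p(D) = √((D + 6)/(D + D) + 1) = √((6 + D)/((2*D)) + 1) = √((6 + D)*(1/(2*D)) + 1) = √((6 + D)/(2*D) + 1) = √(1 + (6 + D)/(2*D)))
(415 + 299)*p(j) = (415 + 299)*(√6*√((2 - 20)/(-20))/2) = 714*(√6*√(-1/20*(-18))/2) = 714*(√6*√(9/10)/2) = 714*(√6*(3*√10/10)/2) = 714*(3*√15/10) = 1071*√15/5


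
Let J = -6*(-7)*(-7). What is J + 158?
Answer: -136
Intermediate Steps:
J = -294 (J = 42*(-7) = -294)
J + 158 = -294 + 158 = -136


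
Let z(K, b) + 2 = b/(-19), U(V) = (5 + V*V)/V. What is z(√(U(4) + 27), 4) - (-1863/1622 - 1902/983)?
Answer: 26445195/30294094 ≈ 0.87295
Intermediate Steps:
U(V) = (5 + V²)/V
z(K, b) = -2 - b/19 (z(K, b) = -2 + b/(-19) = -2 + b*(-1/19) = -2 - b/19)
z(√(U(4) + 27), 4) - (-1863/1622 - 1902/983) = (-2 - 1/19*4) - (-1863/1622 - 1902/983) = (-2 - 4/19) - (-1863*1/1622 - 1902*1/983) = -42/19 - (-1863/1622 - 1902/983) = -42/19 - 1*(-4916373/1594426) = -42/19 + 4916373/1594426 = 26445195/30294094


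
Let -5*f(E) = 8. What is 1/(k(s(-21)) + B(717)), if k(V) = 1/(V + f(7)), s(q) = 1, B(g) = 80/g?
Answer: -717/1115 ≈ -0.64305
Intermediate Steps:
f(E) = -8/5 (f(E) = -⅕*8 = -8/5)
k(V) = 1/(-8/5 + V) (k(V) = 1/(V - 8/5) = 1/(-8/5 + V))
1/(k(s(-21)) + B(717)) = 1/(5/(-8 + 5*1) + 80/717) = 1/(5/(-8 + 5) + 80*(1/717)) = 1/(5/(-3) + 80/717) = 1/(5*(-⅓) + 80/717) = 1/(-5/3 + 80/717) = 1/(-1115/717) = -717/1115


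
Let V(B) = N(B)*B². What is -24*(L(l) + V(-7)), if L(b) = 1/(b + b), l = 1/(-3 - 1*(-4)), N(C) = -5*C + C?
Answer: -32940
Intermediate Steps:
N(C) = -4*C
V(B) = -4*B³ (V(B) = (-4*B)*B² = -4*B³)
l = 1 (l = 1/(-3 + 4) = 1/1 = 1)
L(b) = 1/(2*b)
-24*(L(l) + V(-7)) = -24*((½)/1 - 4*(-7)³) = -24*((½)*1 - 4*(-343)) = -24*(½ + 1372) = -24*2745/2 = -32940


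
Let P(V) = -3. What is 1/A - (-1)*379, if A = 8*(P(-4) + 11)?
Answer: 24257/64 ≈ 379.02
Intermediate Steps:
A = 64 (A = 8*(-3 + 11) = 8*8 = 64)
1/A - (-1)*379 = 1/64 - (-1)*379 = 1/64 - 1*(-379) = 1/64 + 379 = 24257/64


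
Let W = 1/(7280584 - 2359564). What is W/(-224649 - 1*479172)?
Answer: -1/3463517217420 ≈ -2.8872e-13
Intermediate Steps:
W = 1/4921020 ≈ 2.0321e-7
W/(-224649 - 1*479172) = 1/(4921020*(-224649 - 1*479172)) = 1/(4921020*(-224649 - 479172)) = (1/4921020)/(-703821) = (1/4921020)*(-1/703821) = -1/3463517217420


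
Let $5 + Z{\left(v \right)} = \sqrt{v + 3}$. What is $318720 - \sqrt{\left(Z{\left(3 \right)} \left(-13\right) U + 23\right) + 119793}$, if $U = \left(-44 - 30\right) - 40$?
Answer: $318720 - \sqrt{112406 + 1482 \sqrt{6}} \approx 3.1838 \cdot 10^{5}$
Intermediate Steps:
$U = -114$ ($U = -74 - 40 = -114$)
$Z{\left(v \right)} = -5 + \sqrt{3 + v}$ ($Z{\left(v \right)} = -5 + \sqrt{v + 3} = -5 + \sqrt{3 + v}$)
$318720 - \sqrt{\left(Z{\left(3 \right)} \left(-13\right) U + 23\right) + 119793} = 318720 - \sqrt{\left(\left(-5 + \sqrt{3 + 3}\right) \left(-13\right) \left(-114\right) + 23\right) + 119793} = 318720 - \sqrt{\left(\left(-5 + \sqrt{6}\right) \left(-13\right) \left(-114\right) + 23\right) + 119793} = 318720 - \sqrt{\left(\left(65 - 13 \sqrt{6}\right) \left(-114\right) + 23\right) + 119793} = 318720 - \sqrt{\left(\left(-7410 + 1482 \sqrt{6}\right) + 23\right) + 119793} = 318720 - \sqrt{\left(-7387 + 1482 \sqrt{6}\right) + 119793} = 318720 - \sqrt{112406 + 1482 \sqrt{6}}$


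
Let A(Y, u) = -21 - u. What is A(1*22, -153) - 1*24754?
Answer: -24622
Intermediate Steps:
A(1*22, -153) - 1*24754 = (-21 - 1*(-153)) - 1*24754 = (-21 + 153) - 24754 = 132 - 24754 = -24622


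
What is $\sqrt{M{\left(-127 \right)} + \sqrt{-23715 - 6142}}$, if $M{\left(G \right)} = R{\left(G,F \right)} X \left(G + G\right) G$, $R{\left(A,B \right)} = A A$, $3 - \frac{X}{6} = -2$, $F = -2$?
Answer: $\sqrt{15608678460 + i \sqrt{29857}} \approx 1.2493 \cdot 10^{5} + 0.0005 i$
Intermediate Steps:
$X = 30$ ($X = 18 - -12 = 18 + 12 = 30$)
$R{\left(A,B \right)} = A^{2}$
$M{\left(G \right)} = 60 G^{4}$ ($M{\left(G \right)} = G^{2} \cdot 30 \left(G + G\right) G = 30 G^{2} \cdot 2 G G = 30 G^{2} \cdot 2 G^{2} = 60 G^{4}$)
$\sqrt{M{\left(-127 \right)} + \sqrt{-23715 - 6142}} = \sqrt{60 \left(-127\right)^{4} + \sqrt{-23715 - 6142}} = \sqrt{60 \cdot 260144641 + \sqrt{-29857}} = \sqrt{15608678460 + i \sqrt{29857}}$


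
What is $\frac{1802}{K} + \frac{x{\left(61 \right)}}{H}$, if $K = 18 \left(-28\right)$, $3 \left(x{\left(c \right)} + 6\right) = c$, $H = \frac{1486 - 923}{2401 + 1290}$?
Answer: $\frac{12824629}{141876} \approx 90.393$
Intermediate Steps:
$H = \frac{563}{3691} \approx 0.15253$
$x{\left(c \right)} = -6 + \frac{c}{3}$
$K = -504$
$\frac{1802}{K} + \frac{x{\left(61 \right)}}{H} = \frac{1802}{-504} + \frac{-6 + \frac{1}{3} \cdot 61}{\frac{563}{3691}} = 1802 \left(- \frac{1}{504}\right) + \left(-6 + \frac{61}{3}\right) \frac{3691}{563} = - \frac{901}{252} + \frac{43}{3} \cdot \frac{3691}{563} = - \frac{901}{252} + \frac{158713}{1689} = \frac{12824629}{141876}$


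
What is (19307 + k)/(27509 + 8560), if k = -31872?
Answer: -12565/36069 ≈ -0.34836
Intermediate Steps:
(19307 + k)/(27509 + 8560) = (19307 - 31872)/(27509 + 8560) = -12565/36069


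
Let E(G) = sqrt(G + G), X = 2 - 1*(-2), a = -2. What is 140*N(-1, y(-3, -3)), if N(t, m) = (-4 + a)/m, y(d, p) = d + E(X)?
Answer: 2520 + 1680*sqrt(2) ≈ 4895.9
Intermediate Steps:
X = 4 (X = 2 + 2 = 4)
E(G) = sqrt(2)*sqrt(G) (E(G) = sqrt(2*G) = sqrt(2)*sqrt(G))
y(d, p) = d + 2*sqrt(2) (y(d, p) = d + sqrt(2)*sqrt(4) = d + sqrt(2)*2 = d + 2*sqrt(2))
N(t, m) = -6/m (N(t, m) = (-4 - 2)/m = -6/m)
140*N(-1, y(-3, -3)) = 140*(-6/(-3 + 2*sqrt(2))) = -840/(-3 + 2*sqrt(2))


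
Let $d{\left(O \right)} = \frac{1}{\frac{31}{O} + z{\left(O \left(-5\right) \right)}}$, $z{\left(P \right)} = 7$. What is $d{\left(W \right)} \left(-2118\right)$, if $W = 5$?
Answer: $- \frac{1765}{11} \approx -160.45$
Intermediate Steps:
$d{\left(O \right)} = \frac{1}{7 + \frac{31}{O}}$ ($d{\left(O \right)} = \frac{1}{\frac{31}{O} + 7} = \frac{1}{7 + \frac{31}{O}}$)
$d{\left(W \right)} \left(-2118\right) = \frac{5}{31 + 7 \cdot 5} \left(-2118\right) = \frac{5}{31 + 35} \left(-2118\right) = \frac{5}{66} \left(-2118\right) = - \frac{1765}{11}$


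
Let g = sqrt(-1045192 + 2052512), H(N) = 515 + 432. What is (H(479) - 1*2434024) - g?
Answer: -2433077 - 2*sqrt(251830) ≈ -2.4341e+6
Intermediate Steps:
H(N) = 947
g = 2*sqrt(251830) (g = sqrt(1007320) = 2*sqrt(251830) ≈ 1003.7)
(H(479) - 1*2434024) - g = (947 - 1*2434024) - 2*sqrt(251830) = (947 - 2434024) - 2*sqrt(251830) = -2433077 - 2*sqrt(251830)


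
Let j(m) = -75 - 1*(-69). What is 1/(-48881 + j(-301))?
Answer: -1/48887 ≈ -2.0455e-5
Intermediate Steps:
j(m) = -6 (j(m) = -75 + 69 = -6)
1/(-48881 + j(-301)) = 1/(-48881 - 6) = 1/(-48887) = -1/48887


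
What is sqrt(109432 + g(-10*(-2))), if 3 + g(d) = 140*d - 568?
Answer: sqrt(111661) ≈ 334.16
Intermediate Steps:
g(d) = -571 + 140*d (g(d) = -3 + (140*d - 568) = -3 + (-568 + 140*d) = -571 + 140*d)
sqrt(109432 + g(-10*(-2))) = sqrt(109432 + (-571 + 140*(-10*(-2)))) = sqrt(109432 + (-571 + 140*20)) = sqrt(109432 + (-571 + 2800)) = sqrt(109432 + 2229) = sqrt(111661)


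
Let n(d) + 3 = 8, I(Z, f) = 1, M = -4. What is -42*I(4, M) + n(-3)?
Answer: -37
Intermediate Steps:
n(d) = 5 (n(d) = -3 + 8 = 5)
-42*I(4, M) + n(-3) = -42*1 + 5 = -42 + 5 = -37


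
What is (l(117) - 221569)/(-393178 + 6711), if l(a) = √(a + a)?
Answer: 221569/386467 - 3*√26/386467 ≈ 0.57328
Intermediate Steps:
l(a) = √2*√a (l(a) = √(2*a) = √2*√a)
(l(117) - 221569)/(-393178 + 6711) = (√2*√117 - 221569)/(-393178 + 6711) = (√2*(3*√13) - 221569)/(-386467) = (3*√26 - 221569)*(-1/386467) = (-221569 + 3*√26)*(-1/386467) = 221569/386467 - 3*√26/386467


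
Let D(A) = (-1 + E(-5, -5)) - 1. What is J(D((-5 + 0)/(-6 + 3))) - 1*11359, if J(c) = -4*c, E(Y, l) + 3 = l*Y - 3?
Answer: -11427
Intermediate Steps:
E(Y, l) = -6 + Y*l (E(Y, l) = -3 + (l*Y - 3) = -3 + (Y*l - 3) = -3 + (-3 + Y*l) = -6 + Y*l)
D(A) = 17 (D(A) = (-1 + (-6 - 5*(-5))) - 1 = (-1 + (-6 + 25)) - 1 = (-1 + 19) - 1 = 18 - 1 = 17)
J(D((-5 + 0)/(-6 + 3))) - 1*11359 = -4*17 - 1*11359 = -68 - 11359 = -11427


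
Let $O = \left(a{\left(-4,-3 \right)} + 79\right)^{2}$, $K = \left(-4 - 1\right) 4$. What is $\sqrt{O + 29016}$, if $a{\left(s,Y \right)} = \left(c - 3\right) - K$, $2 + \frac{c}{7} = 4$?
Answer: $2 \sqrt{10279} \approx 202.77$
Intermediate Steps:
$c = 14$ ($c = -14 + 7 \cdot 4 = -14 + 28 = 14$)
$K = -20$ ($K = \left(-5\right) 4 = -20$)
$a{\left(s,Y \right)} = 31$ ($a{\left(s,Y \right)} = \left(14 - 3\right) - -20 = 11 + 20 = 31$)
$O = 12100$ ($O = \left(31 + 79\right)^{2} = 110^{2} = 12100$)
$\sqrt{O + 29016} = \sqrt{12100 + 29016} = \sqrt{41116} = 2 \sqrt{10279}$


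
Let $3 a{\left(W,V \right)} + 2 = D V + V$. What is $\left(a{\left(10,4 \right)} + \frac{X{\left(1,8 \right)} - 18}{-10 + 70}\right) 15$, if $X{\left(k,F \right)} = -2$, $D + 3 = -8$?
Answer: $-215$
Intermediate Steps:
$D = -11$ ($D = -3 - 8 = -11$)
$a{\left(W,V \right)} = - \frac{2}{3} - \frac{10 V}{3}$ ($a{\left(W,V \right)} = - \frac{2}{3} + \frac{- 11 V + V}{3} = - \frac{2}{3} + \frac{\left(-10\right) V}{3} = - \frac{2}{3} - \frac{10 V}{3}$)
$\left(a{\left(10,4 \right)} + \frac{X{\left(1,8 \right)} - 18}{-10 + 70}\right) 15 = \left(\left(- \frac{2}{3} - \frac{40}{3}\right) + \frac{-2 - 18}{-10 + 70}\right) 15 = \left(\left(- \frac{2}{3} - \frac{40}{3}\right) + \frac{-2 - 18}{60}\right) 15 = \left(-14 - \frac{1}{3}\right) 15 = \left(- \frac{43}{3}\right) 15 = -215$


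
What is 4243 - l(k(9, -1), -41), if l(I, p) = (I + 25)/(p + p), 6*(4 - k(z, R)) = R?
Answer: 2087731/492 ≈ 4243.4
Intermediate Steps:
k(z, R) = 4 - R/6
l(I, p) = (25 + I)/(2*p) (l(I, p) = (25 + I)/((2*p)) = (25 + I)*(1/(2*p)) = (25 + I)/(2*p))
4243 - l(k(9, -1), -41) = 4243 - (25 + (4 - 1/6*(-1)))/(2*(-41)) = 4243 - (-1)*(25 + (4 + 1/6))/(2*41) = 4243 - (-1)*(25 + 25/6)/(2*41) = 4243 - (-1)*175/(2*41*6) = 4243 - 1*(-175/492) = 4243 + 175/492 = 2087731/492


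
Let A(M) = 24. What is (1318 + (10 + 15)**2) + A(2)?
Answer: 1967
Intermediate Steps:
(1318 + (10 + 15)**2) + A(2) = (1318 + (10 + 15)**2) + 24 = (1318 + 25**2) + 24 = (1318 + 625) + 24 = 1943 + 24 = 1967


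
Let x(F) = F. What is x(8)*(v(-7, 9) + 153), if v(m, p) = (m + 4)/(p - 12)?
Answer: 1232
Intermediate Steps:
v(m, p) = (4 + m)/(-12 + p)
x(8)*(v(-7, 9) + 153) = 8*((4 - 7)/(-12 + 9) + 153) = 8*(-3/(-3) + 153) = 8*(-⅓*(-3) + 153) = 8*(1 + 153) = 8*154 = 1232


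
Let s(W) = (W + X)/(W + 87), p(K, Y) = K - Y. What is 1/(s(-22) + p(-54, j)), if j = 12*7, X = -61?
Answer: -65/9053 ≈ -0.0071799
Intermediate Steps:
j = 84
s(W) = (-61 + W)/(87 + W) (s(W) = (W - 61)/(W + 87) = (-61 + W)/(87 + W))
1/(s(-22) + p(-54, j)) = 1/((-61 - 22)/(87 - 22) + (-54 - 1*84)) = 1/(-83/65 + (-54 - 84)) = 1/((1/65)*(-83) - 138) = 1/(-83/65 - 138) = 1/(-9053/65) = -65/9053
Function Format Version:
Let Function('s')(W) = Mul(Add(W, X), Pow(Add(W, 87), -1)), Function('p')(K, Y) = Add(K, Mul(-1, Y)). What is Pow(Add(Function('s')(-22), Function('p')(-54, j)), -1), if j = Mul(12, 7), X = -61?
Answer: Rational(-65, 9053) ≈ -0.0071799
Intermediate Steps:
j = 84
Function('s')(W) = Mul(Pow(Add(87, W), -1), Add(-61, W)) (Function('s')(W) = Mul(Add(W, -61), Pow(Add(W, 87), -1)) = Mul(Add(-61, W), Pow(Add(87, W), -1)) = Mul(Pow(Add(87, W), -1), Add(-61, W)))
Pow(Add(Function('s')(-22), Function('p')(-54, j)), -1) = Pow(Add(Mul(Pow(Add(87, -22), -1), Add(-61, -22)), Add(-54, Mul(-1, 84))), -1) = Pow(Add(Mul(Pow(65, -1), -83), Add(-54, -84)), -1) = Pow(Add(Mul(Rational(1, 65), -83), -138), -1) = Pow(Add(Rational(-83, 65), -138), -1) = Pow(Rational(-9053, 65), -1) = Rational(-65, 9053)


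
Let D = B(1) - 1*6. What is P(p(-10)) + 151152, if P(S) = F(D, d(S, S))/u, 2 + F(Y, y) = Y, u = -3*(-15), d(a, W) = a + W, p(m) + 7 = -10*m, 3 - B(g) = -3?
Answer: 6801838/45 ≈ 1.5115e+5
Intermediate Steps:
B(g) = 6 (B(g) = 3 - 1*(-3) = 3 + 3 = 6)
p(m) = -7 - 10*m
d(a, W) = W + a
u = 45
D = 0 (D = 6 - 1*6 = 6 - 6 = 0)
F(Y, y) = -2 + Y
P(S) = -2/45 (P(S) = (-2 + 0)/45 = -2*1/45 = -2/45)
P(p(-10)) + 151152 = -2/45 + 151152 = 6801838/45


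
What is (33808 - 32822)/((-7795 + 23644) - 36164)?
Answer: -58/1195 ≈ -0.048536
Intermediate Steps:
(33808 - 32822)/((-7795 + 23644) - 36164) = 986/(15849 - 36164) = 986/(-20315) = 986*(-1/20315) = -58/1195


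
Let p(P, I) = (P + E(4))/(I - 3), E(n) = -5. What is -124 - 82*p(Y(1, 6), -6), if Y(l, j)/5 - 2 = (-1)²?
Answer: -296/9 ≈ -32.889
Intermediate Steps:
Y(l, j) = 15 (Y(l, j) = 10 + 5*(-1)² = 10 + 5*1 = 10 + 5 = 15)
p(P, I) = (-5 + P)/(-3 + I) (p(P, I) = (P - 5)/(I - 3) = (-5 + P)/(-3 + I))
-124 - 82*p(Y(1, 6), -6) = -124 - 82*(-5 + 15)/(-3 - 6) = -124 - 82*10/(-9) = -124 - (-82)*10/9 = -124 - 82*(-10/9) = -124 + 820/9 = -296/9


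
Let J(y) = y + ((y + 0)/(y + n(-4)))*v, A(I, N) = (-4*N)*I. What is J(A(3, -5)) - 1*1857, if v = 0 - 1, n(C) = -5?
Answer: -19779/11 ≈ -1798.1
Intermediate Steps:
v = -1
A(I, N) = -4*I*N
J(y) = y - y/(-5 + y) (J(y) = y + ((y + 0)/(y - 5))*(-1) = y + (y/(-5 + y))*(-1) = y - y/(-5 + y))
J(A(3, -5)) - 1*1857 = (-4*3*(-5))*(-6 - 4*3*(-5))/(-5 - 4*3*(-5)) - 1*1857 = 60*(-6 + 60)/(-5 + 60) - 1857 = 60*54/55 - 1857 = 60*(1/55)*54 - 1857 = 648/11 - 1857 = -19779/11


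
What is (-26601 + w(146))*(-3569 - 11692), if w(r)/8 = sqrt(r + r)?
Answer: 405957861 - 244176*sqrt(73) ≈ 4.0387e+8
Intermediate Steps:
w(r) = 8*sqrt(2)*sqrt(r) (w(r) = 8*sqrt(r + r) = 8*sqrt(2*r) = 8*(sqrt(2)*sqrt(r)) = 8*sqrt(2)*sqrt(r))
(-26601 + w(146))*(-3569 - 11692) = (-26601 + 8*sqrt(2)*sqrt(146))*(-3569 - 11692) = (-26601 + 16*sqrt(73))*(-15261) = 405957861 - 244176*sqrt(73)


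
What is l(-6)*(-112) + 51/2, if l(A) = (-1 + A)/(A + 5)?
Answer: -1517/2 ≈ -758.50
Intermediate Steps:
l(A) = (-1 + A)/(5 + A)
l(-6)*(-112) + 51/2 = ((-1 - 6)/(5 - 6))*(-112) + 51/2 = (-7/(-1))*(-112) + 51*(1/2) = -1*(-7)*(-112) + 51/2 = 7*(-112) + 51/2 = -784 + 51/2 = -1517/2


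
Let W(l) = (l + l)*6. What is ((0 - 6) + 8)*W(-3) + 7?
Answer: -65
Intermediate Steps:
W(l) = 12*l (W(l) = (2*l)*6 = 12*l)
((0 - 6) + 8)*W(-3) + 7 = ((0 - 6) + 8)*(12*(-3)) + 7 = (-6 + 8)*(-36) + 7 = 2*(-36) + 7 = -72 + 7 = -65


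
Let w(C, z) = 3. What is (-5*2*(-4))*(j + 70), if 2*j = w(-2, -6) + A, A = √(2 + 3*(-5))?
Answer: 2860 + 20*I*√13 ≈ 2860.0 + 72.111*I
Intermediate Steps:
A = I*√13 (A = √(2 - 15) = √(-13) = I*√13 ≈ 3.6056*I)
j = 3/2 + I*√13/2 (j = (3 + I*√13)/2 = 3/2 + I*√13/2 ≈ 1.5 + 1.8028*I)
(-5*2*(-4))*(j + 70) = (-5*2*(-4))*((3/2 + I*√13/2) + 70) = (-10*(-4))*(143/2 + I*√13/2) = 40*(143/2 + I*√13/2) = 2860 + 20*I*√13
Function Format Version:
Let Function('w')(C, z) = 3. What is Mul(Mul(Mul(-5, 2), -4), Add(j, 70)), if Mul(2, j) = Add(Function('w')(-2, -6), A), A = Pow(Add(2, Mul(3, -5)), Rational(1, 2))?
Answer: Add(2860, Mul(20, I, Pow(13, Rational(1, 2)))) ≈ Add(2860.0, Mul(72.111, I))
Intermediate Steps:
A = Mul(I, Pow(13, Rational(1, 2))) (A = Pow(Add(2, -15), Rational(1, 2)) = Pow(-13, Rational(1, 2)) = Mul(I, Pow(13, Rational(1, 2))) ≈ Mul(3.6056, I))
j = Add(Rational(3, 2), Mul(Rational(1, 2), I, Pow(13, Rational(1, 2)))) (j = Mul(Rational(1, 2), Add(3, Mul(I, Pow(13, Rational(1, 2))))) = Add(Rational(3, 2), Mul(Rational(1, 2), I, Pow(13, Rational(1, 2)))) ≈ Add(1.5000, Mul(1.8028, I)))
Mul(Mul(Mul(-5, 2), -4), Add(j, 70)) = Mul(Mul(Mul(-5, 2), -4), Add(Add(Rational(3, 2), Mul(Rational(1, 2), I, Pow(13, Rational(1, 2)))), 70)) = Mul(Mul(-10, -4), Add(Rational(143, 2), Mul(Rational(1, 2), I, Pow(13, Rational(1, 2))))) = Mul(40, Add(Rational(143, 2), Mul(Rational(1, 2), I, Pow(13, Rational(1, 2))))) = Add(2860, Mul(20, I, Pow(13, Rational(1, 2))))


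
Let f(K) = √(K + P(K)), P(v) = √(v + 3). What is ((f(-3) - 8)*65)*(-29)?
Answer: 15080 - 1885*I*√3 ≈ 15080.0 - 3264.9*I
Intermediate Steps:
P(v) = √(3 + v)
f(K) = √(K + √(3 + K))
((f(-3) - 8)*65)*(-29) = ((√(-3 + √(3 - 3)) - 8)*65)*(-29) = ((√(-3 + √0) - 8)*65)*(-29) = ((√(-3 + 0) - 8)*65)*(-29) = ((√(-3) - 8)*65)*(-29) = ((I*√3 - 8)*65)*(-29) = ((-8 + I*√3)*65)*(-29) = (-520 + 65*I*√3)*(-29) = 15080 - 1885*I*√3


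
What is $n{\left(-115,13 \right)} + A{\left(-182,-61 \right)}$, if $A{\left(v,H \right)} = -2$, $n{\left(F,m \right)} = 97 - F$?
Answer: $210$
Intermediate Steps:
$n{\left(-115,13 \right)} + A{\left(-182,-61 \right)} = \left(97 - -115\right) - 2 = \left(97 + 115\right) - 2 = 212 - 2 = 210$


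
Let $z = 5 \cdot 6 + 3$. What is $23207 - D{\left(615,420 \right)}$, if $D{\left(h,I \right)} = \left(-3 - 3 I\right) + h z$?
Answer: $4175$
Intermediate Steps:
$z = 33$ ($z = 30 + 3 = 33$)
$D{\left(h,I \right)} = -3 - 3 I + 33 h$ ($D{\left(h,I \right)} = \left(-3 - 3 I\right) + h 33 = \left(-3 - 3 I\right) + 33 h = -3 - 3 I + 33 h$)
$23207 - D{\left(615,420 \right)} = 23207 - \left(-3 - 1260 + 33 \cdot 615\right) = 23207 - \left(-3 - 1260 + 20295\right) = 23207 - 19032 = 4175$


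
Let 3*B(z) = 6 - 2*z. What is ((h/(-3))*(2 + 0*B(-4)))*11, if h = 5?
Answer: -110/3 ≈ -36.667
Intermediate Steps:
B(z) = 2 - 2*z/3 (B(z) = (6 - 2*z)/3 = 2 - 2*z/3)
((h/(-3))*(2 + 0*B(-4)))*11 = ((5/(-3))*(2 + 0*(2 - ⅔*(-4))))*11 = ((5*(-⅓))*(2 + 0*(2 + 8/3)))*11 = -5*(2 + 0*(14/3))/3*11 = -5*(2 + 0)/3*11 = -5/3*2*11 = -10/3*11 = -110/3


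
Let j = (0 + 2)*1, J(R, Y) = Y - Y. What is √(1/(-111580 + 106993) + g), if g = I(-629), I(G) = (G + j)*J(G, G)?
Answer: I*√4587/4587 ≈ 0.014765*I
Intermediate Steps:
J(R, Y) = 0
j = 2 (j = 2*1 = 2)
I(G) = 0 (I(G) = (G + 2)*0 = (2 + G)*0 = 0)
g = 0
√(1/(-111580 + 106993) + g) = √(1/(-111580 + 106993) + 0) = √(1/(-4587) + 0) = √(-1/4587 + 0) = √(-1/4587) = I*√4587/4587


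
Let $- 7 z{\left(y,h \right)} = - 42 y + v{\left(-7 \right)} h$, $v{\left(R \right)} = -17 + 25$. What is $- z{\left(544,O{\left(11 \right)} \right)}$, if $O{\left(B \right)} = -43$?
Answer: $- \frac{23192}{7} \approx -3313.1$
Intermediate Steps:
$v{\left(R \right)} = 8$
$z{\left(y,h \right)} = 6 y - \frac{8 h}{7}$ ($z{\left(y,h \right)} = - \frac{- 42 y + 8 h}{7} = 6 y - \frac{8 h}{7}$)
$- z{\left(544,O{\left(11 \right)} \right)} = - (6 \cdot 544 - - \frac{344}{7}) = - (3264 + \frac{344}{7}) = \left(-1\right) \frac{23192}{7} = - \frac{23192}{7}$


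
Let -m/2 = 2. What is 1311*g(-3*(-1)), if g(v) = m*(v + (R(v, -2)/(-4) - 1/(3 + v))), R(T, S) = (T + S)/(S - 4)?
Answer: -30153/2 ≈ -15077.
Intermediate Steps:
m = -4 (m = -2*2 = -4)
R(T, S) = (S + T)/(-4 + S)
g(v) = 1/3 + 4/(3 + v) - 25*v/6 (g(v) = -4*(v + (((-2 + v)/(-4 - 2))/(-4) - 1/(3 + v))) = -4*(v + (((-2 + v)/(-6))*(-1/4) - 1/(3 + v))) = -4*(v + (-(-2 + v)/6*(-1/4) - 1/(3 + v))) = -4*(v + ((1/3 - v/6)*(-1/4) - 1/(3 + v))) = -4*(v + ((-1/12 + v/24) - 1/(3 + v))) = -4*(v + (-1/12 - 1/(3 + v) + v/24)) = -4*(-1/12 - 1/(3 + v) + 25*v/24) = 1/3 + 4/(3 + v) - 25*v/6)
1311*g(-3*(-1)) = 1311*((30 - (-219)*(-1) - 25*(-3*(-1))**2)/(6*(3 - 3*(-1)))) = 1311*((30 - 73*3 - 25*3**2)/(6*(3 + 3))) = 1311*((1/6)*(30 - 219 - 25*9)/6) = 1311*((1/6)*(1/6)*(30 - 219 - 225)) = 1311*((1/6)*(1/6)*(-414)) = 1311*(-23/2) = -30153/2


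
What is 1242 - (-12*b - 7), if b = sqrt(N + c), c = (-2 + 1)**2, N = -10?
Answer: 1249 + 36*I ≈ 1249.0 + 36.0*I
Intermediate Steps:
c = 1 (c = (-1)**2 = 1)
b = 3*I (b = sqrt(-10 + 1) = sqrt(-9) = 3*I ≈ 3.0*I)
1242 - (-12*b - 7) = 1242 - (-36*I - 7) = 1242 - (-7 - 36*I) = 1242 + (7 + 36*I) = 1249 + 36*I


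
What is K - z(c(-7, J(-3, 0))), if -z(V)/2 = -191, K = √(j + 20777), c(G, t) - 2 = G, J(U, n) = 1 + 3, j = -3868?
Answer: -382 + √16909 ≈ -251.97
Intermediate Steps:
J(U, n) = 4
c(G, t) = 2 + G
K = √16909 (K = √(-3868 + 20777) = √16909 ≈ 130.03)
z(V) = 382 (z(V) = -2*(-191) = 382)
K - z(c(-7, J(-3, 0))) = √16909 - 1*382 = √16909 - 382 = -382 + √16909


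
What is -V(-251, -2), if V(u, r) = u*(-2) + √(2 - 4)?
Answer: -502 - I*√2 ≈ -502.0 - 1.4142*I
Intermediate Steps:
V(u, r) = -2*u + I*√2 (V(u, r) = -2*u + √(-2) = -2*u + I*√2)
-V(-251, -2) = -(-2*(-251) + I*√2) = -(502 + I*√2) = -502 - I*√2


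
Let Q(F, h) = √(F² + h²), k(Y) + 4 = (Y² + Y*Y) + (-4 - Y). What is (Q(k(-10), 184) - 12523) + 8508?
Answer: -4015 + 2*√18665 ≈ -3741.8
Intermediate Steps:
k(Y) = -8 - Y + 2*Y² (k(Y) = -4 + ((Y² + Y*Y) + (-4 - Y)) = -4 + ((Y² + Y²) + (-4 - Y)) = -4 + (2*Y² + (-4 - Y)) = -4 + (-4 - Y + 2*Y²) = -8 - Y + 2*Y²)
(Q(k(-10), 184) - 12523) + 8508 = (√((-8 - 1*(-10) + 2*(-10)²)² + 184²) - 12523) + 8508 = (√((-8 + 10 + 2*100)² + 33856) - 12523) + 8508 = (√((-8 + 10 + 200)² + 33856) - 12523) + 8508 = (√(202² + 33856) - 12523) + 8508 = (√(40804 + 33856) - 12523) + 8508 = (√74660 - 12523) + 8508 = (2*√18665 - 12523) + 8508 = (-12523 + 2*√18665) + 8508 = -4015 + 2*√18665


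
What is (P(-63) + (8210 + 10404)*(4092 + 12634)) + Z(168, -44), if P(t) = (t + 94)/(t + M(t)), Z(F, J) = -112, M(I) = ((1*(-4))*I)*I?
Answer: 4962410835197/15939 ≈ 3.1134e+8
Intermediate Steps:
M(I) = -4*I² (M(I) = (-4*I)*I = -4*I²)
P(t) = (94 + t)/(t - 4*t²) (P(t) = (t + 94)/(t - 4*t²) = (94 + t)/(t - 4*t²))
(P(-63) + (8210 + 10404)*(4092 + 12634)) + Z(168, -44) = ((-94 - 1*(-63))/((-63)*(-1 + 4*(-63))) + (8210 + 10404)*(4092 + 12634)) - 112 = (-(-94 + 63)/(63*(-1 - 252)) + 18614*16726) - 112 = (-1/63*(-31)/(-253) + 311337764) - 112 = (-1/63*(-1/253)*(-31) + 311337764) - 112 = (-31/15939 + 311337764) - 112 = 4962412620365/15939 - 112 = 4962410835197/15939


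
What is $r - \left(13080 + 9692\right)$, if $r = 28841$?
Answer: $6069$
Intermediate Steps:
$r - \left(13080 + 9692\right) = 28841 - \left(13080 + 9692\right) = 28841 - 22772 = 6069$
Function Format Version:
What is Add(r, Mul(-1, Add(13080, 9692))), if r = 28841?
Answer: 6069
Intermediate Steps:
Add(r, Mul(-1, Add(13080, 9692))) = Add(28841, Mul(-1, Add(13080, 9692))) = Add(28841, Mul(-1, 22772)) = Add(28841, -22772) = 6069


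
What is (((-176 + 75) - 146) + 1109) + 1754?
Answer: 2616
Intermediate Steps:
(((-176 + 75) - 146) + 1109) + 1754 = ((-101 - 146) + 1109) + 1754 = (-247 + 1109) + 1754 = 862 + 1754 = 2616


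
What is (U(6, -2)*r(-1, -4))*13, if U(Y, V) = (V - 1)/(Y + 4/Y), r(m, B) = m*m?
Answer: -117/20 ≈ -5.8500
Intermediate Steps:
r(m, B) = m²
U(Y, V) = (-1 + V)/(Y + 4/Y)
(U(6, -2)*r(-1, -4))*13 = ((6*(-1 - 2)/(4 + 6²))*(-1)²)*13 = ((6*(-3)/(4 + 36))*1)*13 = ((6*(-3)/40)*1)*13 = ((6*(1/40)*(-3))*1)*13 = -9/20*1*13 = -9/20*13 = -117/20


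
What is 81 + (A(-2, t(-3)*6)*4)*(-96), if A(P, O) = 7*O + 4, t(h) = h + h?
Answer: 95313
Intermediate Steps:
t(h) = 2*h
A(P, O) = 4 + 7*O
81 + (A(-2, t(-3)*6)*4)*(-96) = 81 + ((4 + 7*((2*(-3))*6))*4)*(-96) = 81 + ((4 + 7*(-6*6))*4)*(-96) = 81 + ((4 + 7*(-36))*4)*(-96) = 81 + ((4 - 252)*4)*(-96) = 81 - 248*4*(-96) = 81 - 992*(-96) = 81 + 95232 = 95313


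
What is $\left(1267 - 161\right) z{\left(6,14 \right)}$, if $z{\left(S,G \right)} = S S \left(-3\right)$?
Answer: $-119448$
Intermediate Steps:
$z{\left(S,G \right)} = - 3 S^{2}$ ($z{\left(S,G \right)} = S^{2} \left(-3\right) = - 3 S^{2}$)
$\left(1267 - 161\right) z{\left(6,14 \right)} = \left(1267 - 161\right) \left(- 3 \cdot 6^{2}\right) = 1106 \left(\left(-3\right) 36\right) = 1106 \left(-108\right) = -119448$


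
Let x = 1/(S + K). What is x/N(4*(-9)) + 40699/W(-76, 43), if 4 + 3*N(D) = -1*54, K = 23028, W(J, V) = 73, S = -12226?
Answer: 25498574465/45735668 ≈ 557.52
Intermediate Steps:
N(D) = -58/3 (N(D) = -4/3 + (-1*54)/3 = -4/3 + (1/3)*(-54) = -4/3 - 18 = -58/3)
x = 1/10802 (x = 1/(-12226 + 23028) = 1/10802 ≈ 9.2575e-5)
x/N(4*(-9)) + 40699/W(-76, 43) = 1/(10802*(-58/3)) + 40699/73 = (1/10802)*(-3/58) + 40699*(1/73) = -3/626516 + 40699/73 = 25498574465/45735668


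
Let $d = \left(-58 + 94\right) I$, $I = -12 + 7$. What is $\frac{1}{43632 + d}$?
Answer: $\frac{1}{43452} \approx 2.3014 \cdot 10^{-5}$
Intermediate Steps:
$I = -5$
$d = -180$ ($d = \left(-58 + 94\right) \left(-5\right) = 36 \left(-5\right) = -180$)
$\frac{1}{43632 + d} = \frac{1}{43632 - 180} = \frac{1}{43452}$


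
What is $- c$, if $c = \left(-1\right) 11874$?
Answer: $11874$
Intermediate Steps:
$c = -11874$
$- c = \left(-1\right) \left(-11874\right) = 11874$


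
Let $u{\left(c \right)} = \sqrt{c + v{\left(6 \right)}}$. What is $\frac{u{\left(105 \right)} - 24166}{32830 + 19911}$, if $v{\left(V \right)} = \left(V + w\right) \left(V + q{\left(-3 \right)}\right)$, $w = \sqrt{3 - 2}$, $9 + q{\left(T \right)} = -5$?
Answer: $- \frac{24159}{52741} \approx -0.45807$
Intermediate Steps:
$q{\left(T \right)} = -14$ ($q{\left(T \right)} = -9 - 5 = -14$)
$w = 1$ ($w = \sqrt{1} = 1$)
$v{\left(V \right)} = \left(1 + V\right) \left(-14 + V\right)$ ($v{\left(V \right)} = \left(V + 1\right) \left(V - 14\right) = \left(1 + V\right) \left(-14 + V\right)$)
$u{\left(c \right)} = \sqrt{-56 + c}$ ($u{\left(c \right)} = \sqrt{c - \left(92 - 36\right)} = \sqrt{c - 56} = \sqrt{-56 + c}$)
$\frac{u{\left(105 \right)} - 24166}{32830 + 19911} = \frac{\sqrt{-56 + 105} - 24166}{32830 + 19911} = \frac{\sqrt{49} - 24166}{52741} = \left(7 - 24166\right) \frac{1}{52741} = \left(-24159\right) \frac{1}{52741} = - \frac{24159}{52741}$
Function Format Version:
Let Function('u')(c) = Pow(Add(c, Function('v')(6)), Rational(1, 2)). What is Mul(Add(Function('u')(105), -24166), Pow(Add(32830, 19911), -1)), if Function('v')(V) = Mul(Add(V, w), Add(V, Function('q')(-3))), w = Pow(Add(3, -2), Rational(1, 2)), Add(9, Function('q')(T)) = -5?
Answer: Rational(-24159, 52741) ≈ -0.45807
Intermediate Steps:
Function('q')(T) = -14 (Function('q')(T) = Add(-9, -5) = -14)
w = 1 (w = Pow(1, Rational(1, 2)) = 1)
Function('v')(V) = Mul(Add(1, V), Add(-14, V)) (Function('v')(V) = Mul(Add(V, 1), Add(V, -14)) = Mul(Add(1, V), Add(-14, V)))
Function('u')(c) = Pow(Add(-56, c), Rational(1, 2)) (Function('u')(c) = Pow(Add(c, Add(-14, Pow(6, 2), Mul(-13, 6))), Rational(1, 2)) = Pow(Add(c, Add(-14, 36, -78)), Rational(1, 2)) = Pow(Add(c, -56), Rational(1, 2)) = Pow(Add(-56, c), Rational(1, 2)))
Mul(Add(Function('u')(105), -24166), Pow(Add(32830, 19911), -1)) = Mul(Add(Pow(Add(-56, 105), Rational(1, 2)), -24166), Pow(Add(32830, 19911), -1)) = Mul(Add(Pow(49, Rational(1, 2)), -24166), Pow(52741, -1)) = Mul(Add(7, -24166), Rational(1, 52741)) = Mul(-24159, Rational(1, 52741)) = Rational(-24159, 52741)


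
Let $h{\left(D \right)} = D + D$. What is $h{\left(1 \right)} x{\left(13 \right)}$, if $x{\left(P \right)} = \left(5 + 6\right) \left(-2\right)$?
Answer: $-44$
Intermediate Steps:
$h{\left(D \right)} = 2 D$
$x{\left(P \right)} = -22$ ($x{\left(P \right)} = 11 \left(-2\right) = -22$)
$h{\left(1 \right)} x{\left(13 \right)} = 2 \cdot 1 \left(-22\right) = 2 \left(-22\right) = -44$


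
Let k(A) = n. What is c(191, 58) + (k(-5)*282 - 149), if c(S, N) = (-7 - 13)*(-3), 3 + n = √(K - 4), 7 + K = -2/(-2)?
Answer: -935 + 282*I*√10 ≈ -935.0 + 891.76*I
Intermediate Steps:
K = -6 (K = -7 - 2/(-2) = -7 - 2*(-½) = -7 + 1 = -6)
n = -3 + I*√10 (n = -3 + √(-6 - 4) = -3 + √(-10) = -3 + I*√10 ≈ -3.0 + 3.1623*I)
k(A) = -3 + I*√10
c(S, N) = 60 (c(S, N) = -20*(-3) = 60)
c(191, 58) + (k(-5)*282 - 149) = 60 + ((-3 + I*√10)*282 - 149) = 60 + ((-846 + 282*I*√10) - 149) = 60 + (-995 + 282*I*√10) = -935 + 282*I*√10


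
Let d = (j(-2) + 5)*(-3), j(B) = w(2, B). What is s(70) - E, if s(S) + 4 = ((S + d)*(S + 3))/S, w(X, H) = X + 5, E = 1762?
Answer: -60569/35 ≈ -1730.5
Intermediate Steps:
w(X, H) = 5 + X
j(B) = 7 (j(B) = 5 + 2 = 7)
d = -36 (d = (7 + 5)*(-3) = 12*(-3) = -36)
s(S) = -4 + (-36 + S)*(3 + S)/S (s(S) = -4 + ((S - 36)*(S + 3))/S = -4 + ((-36 + S)*(3 + S))/S = -4 + (-36 + S)*(3 + S)/S)
s(70) - E = (-37 + 70 - 108/70) - 1*1762 = (-37 + 70 - 108*1/70) - 1762 = (-37 + 70 - 54/35) - 1762 = 1101/35 - 1762 = -60569/35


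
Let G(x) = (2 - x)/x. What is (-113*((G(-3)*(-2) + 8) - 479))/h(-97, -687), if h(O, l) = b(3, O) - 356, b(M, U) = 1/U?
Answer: -15378283/103599 ≈ -148.44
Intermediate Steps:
G(x) = (2 - x)/x
h(O, l) = -356 + 1/O (h(O, l) = 1/O - 356 = -356 + 1/O)
(-113*((G(-3)*(-2) + 8) - 479))/h(-97, -687) = (-113*((((2 - 1*(-3))/(-3))*(-2) + 8) - 479))/(-356 + 1/(-97)) = (-113*((-(2 + 3)/3*(-2) + 8) - 479))/(-356 - 1/97) = (-113*((-⅓*5*(-2) + 8) - 479))/(-34533/97) = -113*((-5/3*(-2) + 8) - 479)*(-97/34533) = -113*((10/3 + 8) - 479)*(-97/34533) = -113*(34/3 - 479)*(-97/34533) = -113*(-1403/3)*(-97/34533) = (158539/3)*(-97/34533) = -15378283/103599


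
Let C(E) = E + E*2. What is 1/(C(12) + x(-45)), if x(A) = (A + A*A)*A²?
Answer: 1/4009536 ≈ 2.4941e-7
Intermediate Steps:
C(E) = 3*E (C(E) = E + 2*E = 3*E)
x(A) = A²*(A + A²) (x(A) = (A + A²)*A² = A²*(A + A²))
1/(C(12) + x(-45)) = 1/(3*12 + (-45)³*(1 - 45)) = 1/(36 - 91125*(-44)) = 1/(36 + 4009500) = 1/4009536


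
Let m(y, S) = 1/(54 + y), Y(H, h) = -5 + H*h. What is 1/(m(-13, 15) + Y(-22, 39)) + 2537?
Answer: 89764093/35382 ≈ 2537.0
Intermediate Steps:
1/(m(-13, 15) + Y(-22, 39)) + 2537 = 1/(1/(54 - 13) + (-5 - 22*39)) + 2537 = 1/(1/41 + (-5 - 858)) + 2537 = 1/(1/41 - 863) + 2537 = 1/(-35382/41) + 2537 = -41/35382 + 2537 = 89764093/35382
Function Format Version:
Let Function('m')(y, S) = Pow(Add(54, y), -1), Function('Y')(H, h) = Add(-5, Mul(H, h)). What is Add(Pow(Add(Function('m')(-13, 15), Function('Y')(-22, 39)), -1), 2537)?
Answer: Rational(89764093, 35382) ≈ 2537.0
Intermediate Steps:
Add(Pow(Add(Function('m')(-13, 15), Function('Y')(-22, 39)), -1), 2537) = Add(Pow(Add(Pow(Add(54, -13), -1), Add(-5, Mul(-22, 39))), -1), 2537) = Add(Pow(Add(Pow(41, -1), Add(-5, -858)), -1), 2537) = Add(Pow(Add(Rational(1, 41), -863), -1), 2537) = Add(Pow(Rational(-35382, 41), -1), 2537) = Add(Rational(-41, 35382), 2537) = Rational(89764093, 35382)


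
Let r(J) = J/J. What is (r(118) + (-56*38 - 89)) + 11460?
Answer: 9244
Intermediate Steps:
r(J) = 1
(r(118) + (-56*38 - 89)) + 11460 = (1 + (-56*38 - 89)) + 11460 = (1 + (-2128 - 89)) + 11460 = (1 - 2217) + 11460 = -2216 + 11460 = 9244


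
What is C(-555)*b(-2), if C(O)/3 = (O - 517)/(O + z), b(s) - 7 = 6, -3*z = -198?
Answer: 13936/163 ≈ 85.497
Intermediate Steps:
z = 66 (z = -1/3*(-198) = 66)
b(s) = 13 (b(s) = 7 + 6 = 13)
C(O) = 3*(-517 + O)/(66 + O) (C(O) = 3*((O - 517)/(O + 66)) = 3*((-517 + O)/(66 + O)) = 3*(-517 + O)/(66 + O))
C(-555)*b(-2) = (3*(-517 - 555)/(66 - 555))*13 = (3*(-1072)/(-489))*13 = (3*(-1/489)*(-1072))*13 = (1072/163)*13 = 13936/163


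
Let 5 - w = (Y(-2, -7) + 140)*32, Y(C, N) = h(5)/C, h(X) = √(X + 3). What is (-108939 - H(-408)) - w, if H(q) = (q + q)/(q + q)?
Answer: -104465 - 32*√2 ≈ -1.0451e+5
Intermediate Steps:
h(X) = √(3 + X)
H(q) = 1 (H(q) = (2*q)/((2*q)) = (2*q)*(1/(2*q)) = 1)
Y(C, N) = 2*√2/C (Y(C, N) = √(3 + 5)/C = √8/C = (2*√2)/C = 2*√2/C)
w = -4475 + 32*√2 (w = 5 - (2*√2/(-2) + 140)*32 = 5 - (2*√2*(-½) + 140)*32 = 5 - (-√2 + 140)*32 = 5 - (140 - √2)*32 = 5 - (4480 - 32*√2) = 5 + (-4480 + 32*√2) = -4475 + 32*√2 ≈ -4429.7)
(-108939 - H(-408)) - w = (-108939 - 1*1) - (-4475 + 32*√2) = (-108939 - 1) + (4475 - 32*√2) = -108940 + (4475 - 32*√2) = -104465 - 32*√2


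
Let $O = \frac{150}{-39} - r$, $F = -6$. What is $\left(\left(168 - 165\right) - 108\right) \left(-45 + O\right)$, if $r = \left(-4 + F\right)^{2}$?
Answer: $\frac{203175}{13} \approx 15629.0$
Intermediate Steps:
$r = 100$ ($r = \left(-4 - 6\right)^{2} = \left(-10\right)^{2} = 100$)
$O = - \frac{1350}{13}$ ($O = \frac{150}{-39} - 100 = 150 \left(- \frac{1}{39}\right) - 100 = - \frac{50}{13} - 100 = - \frac{1350}{13} \approx -103.85$)
$\left(\left(168 - 165\right) - 108\right) \left(-45 + O\right) = \left(\left(168 - 165\right) - 108\right) \left(-45 - \frac{1350}{13}\right) = \left(\left(168 - 165\right) - 108\right) \left(- \frac{1935}{13}\right) = \left(3 - 108\right) \left(- \frac{1935}{13}\right) = \left(-105\right) \left(- \frac{1935}{13}\right) = \frac{203175}{13}$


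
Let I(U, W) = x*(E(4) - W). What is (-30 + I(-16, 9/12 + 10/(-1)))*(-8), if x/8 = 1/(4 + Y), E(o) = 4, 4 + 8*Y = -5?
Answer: -1264/23 ≈ -54.957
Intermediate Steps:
Y = -9/8 (Y = -½ + (⅛)*(-5) = -½ - 5/8 = -9/8 ≈ -1.1250)
x = 64/23 (x = 8/(4 - 9/8) = 8/(23/8) = 8*(8/23) = 64/23 ≈ 2.7826)
I(U, W) = 256/23 - 64*W/23 (I(U, W) = 64*(4 - W)/23 = 256/23 - 64*W/23)
(-30 + I(-16, 9/12 + 10/(-1)))*(-8) = (-30 + (256/23 - 64*(9/12 + 10/(-1))/23))*(-8) = (-30 + (256/23 - 64*(9*(1/12) + 10*(-1))/23))*(-8) = (-30 + (256/23 - 64*(¾ - 10)/23))*(-8) = (-30 + (256/23 - 64/23*(-37/4)))*(-8) = (-30 + (256/23 + 592/23))*(-8) = (-30 + 848/23)*(-8) = (158/23)*(-8) = -1264/23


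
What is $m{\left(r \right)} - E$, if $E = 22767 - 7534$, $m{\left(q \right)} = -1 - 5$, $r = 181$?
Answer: $-15239$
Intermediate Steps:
$m{\left(q \right)} = -6$ ($m{\left(q \right)} = -1 - 5 = -6$)
$E = 15233$
$m{\left(r \right)} - E = -6 - 15233 = -15239$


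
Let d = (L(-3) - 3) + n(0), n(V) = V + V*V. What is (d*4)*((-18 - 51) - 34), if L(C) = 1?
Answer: 824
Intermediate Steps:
n(V) = V + V²
d = -2 (d = (1 - 3) + 0*(1 + 0) = -2 + 0*1 = -2 + 0 = -2)
(d*4)*((-18 - 51) - 34) = (-2*4)*((-18 - 51) - 34) = -8*(-69 - 34) = -8*(-103) = 824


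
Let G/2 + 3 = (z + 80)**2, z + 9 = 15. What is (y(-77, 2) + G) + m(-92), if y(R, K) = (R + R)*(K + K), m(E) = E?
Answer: 14078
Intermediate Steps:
z = 6 (z = -9 + 15 = 6)
G = 14786 (G = -6 + 2*(6 + 80)**2 = -6 + 2*86**2 = -6 + 2*7396 = -6 + 14792 = 14786)
y(R, K) = 4*K*R (y(R, K) = (2*R)*(2*K) = 4*K*R)
(y(-77, 2) + G) + m(-92) = (4*2*(-77) + 14786) - 92 = (-616 + 14786) - 92 = 14170 - 92 = 14078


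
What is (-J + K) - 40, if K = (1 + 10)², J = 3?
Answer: 78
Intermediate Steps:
K = 121 (K = 11² = 121)
(-J + K) - 40 = (-1*3 + 121) - 40 = (-3 + 121) - 40 = 118 - 40 = 78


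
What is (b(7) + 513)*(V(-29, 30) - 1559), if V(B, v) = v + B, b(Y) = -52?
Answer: -718238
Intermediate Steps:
V(B, v) = B + v
(b(7) + 513)*(V(-29, 30) - 1559) = (-52 + 513)*((-29 + 30) - 1559) = 461*(1 - 1559) = 461*(-1558) = -718238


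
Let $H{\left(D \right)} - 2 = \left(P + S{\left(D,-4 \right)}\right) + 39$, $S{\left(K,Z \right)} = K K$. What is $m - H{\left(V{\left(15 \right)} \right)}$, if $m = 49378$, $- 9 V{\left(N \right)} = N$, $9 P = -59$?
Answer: $\frac{444067}{9} \approx 49341.0$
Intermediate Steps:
$P = - \frac{59}{9}$ ($P = \frac{1}{9} \left(-59\right) = - \frac{59}{9} \approx -6.5556$)
$V{\left(N \right)} = - \frac{N}{9}$
$S{\left(K,Z \right)} = K^{2}$
$H{\left(D \right)} = \frac{310}{9} + D^{2}$ ($H{\left(D \right)} = 2 + \left(\left(- \frac{59}{9} + D^{2}\right) + 39\right) = 2 + \left(\frac{292}{9} + D^{2}\right) = \frac{310}{9} + D^{2}$)
$m - H{\left(V{\left(15 \right)} \right)} = 49378 - \left(\frac{310}{9} + \left(\left(- \frac{1}{9}\right) 15\right)^{2}\right) = 49378 - \left(\frac{310}{9} + \left(- \frac{5}{3}\right)^{2}\right) = 49378 - \left(\frac{310}{9} + \frac{25}{9}\right) = 49378 - \frac{335}{9} = \frac{444067}{9}$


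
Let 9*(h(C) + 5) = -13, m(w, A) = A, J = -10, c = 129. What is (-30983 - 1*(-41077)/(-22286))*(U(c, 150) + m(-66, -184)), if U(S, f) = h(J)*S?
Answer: 1051674471445/33429 ≈ 3.1460e+7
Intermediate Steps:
h(C) = -58/9 (h(C) = -5 + (⅑)*(-13) = -5 - 13/9 = -58/9)
U(S, f) = -58*S/9
(-30983 - 1*(-41077)/(-22286))*(U(c, 150) + m(-66, -184)) = (-30983 - 1*(-41077)/(-22286))*(-58/9*129 - 184) = (-30983 + 41077*(-1/22286))*(-2494/3 - 184) = (-30983 - 41077/22286)*(-3046/3) = -690528215/22286*(-3046/3) = 1051674471445/33429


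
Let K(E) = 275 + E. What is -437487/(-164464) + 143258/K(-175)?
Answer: 5901133103/4111600 ≈ 1435.2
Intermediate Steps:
-437487/(-164464) + 143258/K(-175) = -437487/(-164464) + 143258/(275 - 175) = -437487*(-1/164464) + 143258/100 = 437487/164464 + 143258*(1/100) = 437487/164464 + 71629/50 = 5901133103/4111600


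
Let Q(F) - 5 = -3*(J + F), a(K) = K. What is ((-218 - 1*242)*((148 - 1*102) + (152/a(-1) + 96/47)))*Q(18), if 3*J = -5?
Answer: -98892640/47 ≈ -2.1041e+6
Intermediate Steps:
J = -5/3 (J = (1/3)*(-5) = -5/3 ≈ -1.6667)
Q(F) = 10 - 3*F (Q(F) = 5 - 3*(-5/3 + F) = 5 + (5 - 3*F) = 10 - 3*F)
((-218 - 1*242)*((148 - 1*102) + (152/a(-1) + 96/47)))*Q(18) = ((-218 - 1*242)*((148 - 1*102) + (152/(-1) + 96/47)))*(10 - 3*18) = ((-218 - 242)*((148 - 102) + (152*(-1) + 96*(1/47))))*(10 - 54) = -460*(46 + (-152 + 96/47))*(-44) = -460*(46 - 7048/47)*(-44) = -460*(-4886/47)*(-44) = (2247560/47)*(-44) = -98892640/47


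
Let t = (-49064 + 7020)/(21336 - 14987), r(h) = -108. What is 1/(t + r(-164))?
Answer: -6349/727736 ≈ -0.0087243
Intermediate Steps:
t = -42044/6349 ≈ -6.6221
1/(t + r(-164)) = 1/(-42044/6349 - 108) = 1/(-727736/6349) = -6349/727736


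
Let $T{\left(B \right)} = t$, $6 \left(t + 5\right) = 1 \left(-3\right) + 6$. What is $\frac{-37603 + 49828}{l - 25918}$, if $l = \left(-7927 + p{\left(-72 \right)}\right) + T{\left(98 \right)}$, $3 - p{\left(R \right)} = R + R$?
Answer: $- \frac{4890}{13481} \approx -0.36273$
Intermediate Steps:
$t = - \frac{9}{2}$ ($t = -5 + \frac{1 \left(-3\right) + 6}{6} = -5 + \frac{-3 + 6}{6} = -5 + \frac{1}{6} \cdot 3 = -5 + \frac{1}{2} = - \frac{9}{2} \approx -4.5$)
$T{\left(B \right)} = - \frac{9}{2}$
$p{\left(R \right)} = 3 - 2 R$ ($p{\left(R \right)} = 3 - \left(R + R\right) = 3 - 2 R$)
$l = - \frac{15569}{2}$ ($l = \left(-7927 + \left(3 - -144\right)\right) - \frac{9}{2} = \left(-7927 + \left(3 + 144\right)\right) - \frac{9}{2} = \left(-7927 + 147\right) - \frac{9}{2} = -7780 - \frac{9}{2} = - \frac{15569}{2} \approx -7784.5$)
$\frac{-37603 + 49828}{l - 25918} = \frac{-37603 + 49828}{- \frac{15569}{2} - 25918} = \frac{12225}{- \frac{67405}{2}} = 12225 \left(- \frac{2}{67405}\right) = - \frac{4890}{13481}$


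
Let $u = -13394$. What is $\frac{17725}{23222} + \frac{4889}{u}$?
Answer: $\frac{30969073}{77758867} \approx 0.39827$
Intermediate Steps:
$\frac{17725}{23222} + \frac{4889}{u} = \frac{17725}{23222} + \frac{4889}{-13394} = 17725 \cdot \frac{1}{23222} + 4889 \left(- \frac{1}{13394}\right) = \frac{17725}{23222} - \frac{4889}{13394} = \frac{30969073}{77758867}$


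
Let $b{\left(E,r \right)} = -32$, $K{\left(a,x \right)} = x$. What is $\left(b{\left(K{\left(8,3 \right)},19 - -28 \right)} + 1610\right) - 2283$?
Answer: $-705$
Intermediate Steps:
$\left(b{\left(K{\left(8,3 \right)},19 - -28 \right)} + 1610\right) - 2283 = \left(-32 + 1610\right) - 2283 = 1578 - 2283 = -705$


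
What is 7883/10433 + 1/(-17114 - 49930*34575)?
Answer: 18273158972467/24184177047900 ≈ 0.75558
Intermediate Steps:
7883/10433 + 1/(-17114 - 49930*34575) = 7883*(1/10433) + (1/34575)/(-67044) = 7883/10433 - 1/67044*1/34575 = 7883/10433 - 1/2318046300 = 18273158972467/24184177047900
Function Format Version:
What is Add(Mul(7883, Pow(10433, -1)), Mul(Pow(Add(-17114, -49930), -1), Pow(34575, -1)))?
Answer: Rational(18273158972467, 24184177047900) ≈ 0.75558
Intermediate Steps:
Add(Mul(7883, Pow(10433, -1)), Mul(Pow(Add(-17114, -49930), -1), Pow(34575, -1))) = Add(Mul(7883, Rational(1, 10433)), Mul(Pow(-67044, -1), Rational(1, 34575))) = Add(Rational(7883, 10433), Mul(Rational(-1, 67044), Rational(1, 34575))) = Add(Rational(7883, 10433), Rational(-1, 2318046300)) = Rational(18273158972467, 24184177047900)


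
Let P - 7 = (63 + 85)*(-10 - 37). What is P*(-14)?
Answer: 97286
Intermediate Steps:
P = -6949 (P = 7 + (63 + 85)*(-10 - 37) = 7 + 148*(-47) = 7 - 6956 = -6949)
P*(-14) = -6949*(-14) = 97286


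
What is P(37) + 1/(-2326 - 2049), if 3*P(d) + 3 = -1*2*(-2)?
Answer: 4372/13125 ≈ 0.33310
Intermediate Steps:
P(d) = 1/3 (P(d) = -1 + (-1*2*(-2))/3 = -1 + (-2*(-2))/3 = -1 + (1/3)*4 = -1 + 4/3 = 1/3)
P(37) + 1/(-2326 - 2049) = 1/3 + 1/(-2326 - 2049) = 1/3 + 1/(-4375) = 1/3 - 1/4375 = 4372/13125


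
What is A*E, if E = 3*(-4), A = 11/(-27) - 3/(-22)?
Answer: 322/99 ≈ 3.2525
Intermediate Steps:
A = -161/594 (A = 11*(-1/27) - 3*(-1/22) = -11/27 + 3/22 = -161/594 ≈ -0.27104)
E = -12
A*E = -161/594*(-12) = 322/99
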